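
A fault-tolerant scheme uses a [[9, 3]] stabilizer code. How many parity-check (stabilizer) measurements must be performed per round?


For an [[n,k]] stabilizer code:
Number of stabilizer generators = n - k
= 9 - 3
= 6

6


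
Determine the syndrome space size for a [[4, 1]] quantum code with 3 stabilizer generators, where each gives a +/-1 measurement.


Each stabilizer generator gives a binary (+1 or -1) measurement outcome.
With 3 independent generators:
Total syndromes = 2^3
= 8

8


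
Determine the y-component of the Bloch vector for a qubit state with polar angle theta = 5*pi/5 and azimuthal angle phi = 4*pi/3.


theta = 3.1416, phi = 4.1888
r_y = sin(theta)*sin(phi) = 0.0000 * -0.8660
r_y = 0.0000

0.0000


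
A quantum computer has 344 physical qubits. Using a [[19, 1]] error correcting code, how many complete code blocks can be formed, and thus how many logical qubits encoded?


Each code block uses 19 physical qubits for 1 logical qubit(s).
Number of complete blocks = floor(344 / 19) = 18
Logical qubits = 18 * 1
= 18

18


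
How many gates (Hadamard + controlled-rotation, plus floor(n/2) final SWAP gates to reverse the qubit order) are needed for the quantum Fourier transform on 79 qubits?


Hadamard gates: 79
Controlled rotations: n*(n-1)/2 = 79*78/2 = 3081
SWAP gates: floor(n/2) = floor(79/2) = 39
Total = 79 + 3081 + 39
= 3199

3199


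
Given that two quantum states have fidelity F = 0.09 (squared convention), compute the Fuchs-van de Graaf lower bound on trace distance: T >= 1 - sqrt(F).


Fuchs-van de Graaf (squared-fidelity convention): 1 - sqrt(F) <= T <= sqrt(1 - F).
Lower bound: T >= 1 - sqrt(F)
sqrt(F) = sqrt(0.09) = 0.3000
T >= 1 - 0.3000
T >= 0.7000

0.7000


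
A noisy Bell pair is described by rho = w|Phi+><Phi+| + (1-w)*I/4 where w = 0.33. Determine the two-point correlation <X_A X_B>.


|Phi+> = (|00> + |11>)/sqrt(2)
For the pure Bell state, <X_A X_B> = +1 (Bell-state Pauli correlator).
The maximally-mixed part I/4 has tr(I/4 * P tensor P) = 0 for any traceless Pauli P.
So <X_A X_B>_rho = w * (+1) + (1 - w) * 0
= 0.33 * (+1)
= 0.3300

0.3300


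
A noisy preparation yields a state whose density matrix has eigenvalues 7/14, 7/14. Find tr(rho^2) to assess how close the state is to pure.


tr(rho^2) = sum of eigenvalues squared
= (7/14)^2 + (7/14)^2
= (49 + 49) / 196
= 98/196
= 0.5000

0.5000


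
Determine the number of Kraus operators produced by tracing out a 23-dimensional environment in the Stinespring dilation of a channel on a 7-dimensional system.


Tracing out the environment in an orthonormal basis {|i>_E} gives Kraus operators K_i = <i|_E U |0>_E.
Number of Kraus operators = dim(H_env) = d_env
= 23

23


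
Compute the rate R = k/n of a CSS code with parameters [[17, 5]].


Code rate R = k/n
= 5/17
= 0.2941

0.2941


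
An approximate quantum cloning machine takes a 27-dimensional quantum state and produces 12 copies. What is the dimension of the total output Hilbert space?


Output space = H^(tensor 12) where dim(H) = 27
dim = 27^12
= 729 (after 2 factors)
= 19683 (after 3 factors)
= 531441 (after 4 factors)
= 14348907 (after 5 factors)
= 387420489 (after 6 factors)
= 10460353203 (after 7 factors)
= 282429536481 (after 8 factors)
= 7625597484987 (after 9 factors)
= 205891132094649 (after 10 factors)
= 5559060566555523 (after 11 factors)
= 150094635296999121 (after 12 factors)
= 150094635296999121

150094635296999121


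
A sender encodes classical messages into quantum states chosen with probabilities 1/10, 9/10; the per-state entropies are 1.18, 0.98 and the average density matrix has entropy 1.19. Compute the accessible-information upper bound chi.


chi = S(rho) - sum_i p_i * S(rho_i)
Weighted entropy = 1/10 * 1.18 + 9/10 * 0.98
= 1.0000
chi = 1.19 - 1.0000
= 0.1900

0.1900


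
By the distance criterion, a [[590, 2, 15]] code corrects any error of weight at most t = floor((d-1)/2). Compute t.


Code parameters: [[590, 2, 15]], distance d = 15.
Number of correctable errors = floor((d-1)/2)
= floor((15 - 1)/2)
= floor(14/2)
= 7

7


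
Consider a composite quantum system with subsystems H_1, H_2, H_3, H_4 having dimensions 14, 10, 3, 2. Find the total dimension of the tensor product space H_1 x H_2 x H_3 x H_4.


dim(H_1 x H_2 x H_3 x H_4) = 14 * 10 * 3 * 2
= 140 * 3 * 2
= 420 * 2
= 840

840


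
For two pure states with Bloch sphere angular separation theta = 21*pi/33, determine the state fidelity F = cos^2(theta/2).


For states separated by angle theta on Bloch sphere:
F = cos^2(theta/2)
theta = 21*pi/33 = 1.9992
theta/2 = 0.9996
cos(theta/2) = 0.5406
F = 0.2923

0.2923


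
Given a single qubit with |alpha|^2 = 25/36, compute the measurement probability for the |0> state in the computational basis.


|alpha|^2 = 25/36 = 0.6944
|beta|^2 = 1 - 25/36 = 11/36 = 0.3056
P(|0>) = |alpha|^2 = 0.6944

0.6944


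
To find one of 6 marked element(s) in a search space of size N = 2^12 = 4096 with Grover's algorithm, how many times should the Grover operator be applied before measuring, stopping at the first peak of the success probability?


After j Grover iterations the success probability is P(j) = sin^2((2j+1)*theta), where sin(theta) = sqrt(k/N).
N = 2^12 = 4096, k = 6
sin(theta) = sqrt(k/N) = 0.03827327723
theta = arcsin(sqrt(k/N)) = 0.03828262746 rad
P(j) reaches its first maximum when (2j+1)*theta is as close as possible to pi/2, i.e. j = round(pi/(4*theta) - 1/2).
pi/(4*theta) - 1/2 = 20.0158
(For comparison, the common estimate pi/4 * sqrt(N/k) = 20.5208; the exact maximiser is used here.)
Optimal iterations = 20

20


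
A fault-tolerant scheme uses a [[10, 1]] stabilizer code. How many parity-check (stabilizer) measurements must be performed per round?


For an [[n,k]] stabilizer code:
Number of stabilizer generators = n - k
= 10 - 1
= 9

9


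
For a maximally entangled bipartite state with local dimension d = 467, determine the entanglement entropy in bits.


For a maximally entangled state in d x d:
S = log2(d) = log2(467)
= 8.8673

8.8673


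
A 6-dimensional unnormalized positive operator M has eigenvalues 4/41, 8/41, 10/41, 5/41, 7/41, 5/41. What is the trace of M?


tr(M) = sum of eigenvalues
= 4/41 + 8/41 + 10/41 + 5/41 + 7/41 + 5/41
= 39/41
= 0.9512

0.9512


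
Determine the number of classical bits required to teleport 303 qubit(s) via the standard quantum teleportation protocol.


Quantum teleportation requires 2 classical bits per qubit teleported.
303 qubit(s) -> 2 * 303 = 606 classical bits

606


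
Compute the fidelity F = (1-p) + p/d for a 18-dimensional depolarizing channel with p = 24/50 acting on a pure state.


F = (1-p) + p/d
= (1 - 0.4800) + 0.4800/18
= 0.5200 + 0.0267
= 0.5467

0.5467


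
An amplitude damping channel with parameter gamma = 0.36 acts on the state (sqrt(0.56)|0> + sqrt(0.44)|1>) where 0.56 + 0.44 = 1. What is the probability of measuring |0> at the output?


For amplitude damping with parameter gamma on state sqrt(a)|0> + sqrt(b)|1>:
alpha^2 = 0.56, beta^2 = 0.44
P(|0>) = alpha^2 + gamma * beta^2
= 0.56 + 0.36 * 0.44
= 0.56 + 0.1584
= 0.7184

0.7184


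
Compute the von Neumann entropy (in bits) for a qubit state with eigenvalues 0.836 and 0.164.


S = -p*log2(p) - (1-p)*log2(1-p)
p = 0.8360, 1-p = 0.1640
= -0.8360 * log2(0.8360) - 0.1640 * log2(0.1640)
= -(-0.2160) - (-0.4278)
= 0.6438

0.6438


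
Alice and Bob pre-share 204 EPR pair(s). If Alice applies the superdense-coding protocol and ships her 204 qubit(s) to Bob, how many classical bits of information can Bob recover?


Superdense coding allows 2 classical bits per shared entangled pair.
204 pair(s) -> 2 * 204 = 408 classical bits

408


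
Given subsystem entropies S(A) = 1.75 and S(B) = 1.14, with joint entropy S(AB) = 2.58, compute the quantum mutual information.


I(A:B) = S(A) + S(B) - S(AB)
= 1.75 + 1.14 - 2.58
= 0.3100

0.3100


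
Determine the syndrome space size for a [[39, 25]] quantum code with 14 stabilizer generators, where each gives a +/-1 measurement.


Each stabilizer generator gives a binary (+1 or -1) measurement outcome.
With 14 independent generators:
Total syndromes = 2^14
= 16384

16384


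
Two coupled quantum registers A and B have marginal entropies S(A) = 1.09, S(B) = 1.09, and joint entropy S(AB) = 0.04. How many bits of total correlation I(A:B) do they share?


I(A:B) = S(A) + S(B) - S(AB)
= 1.09 + 1.09 - 0.04
= 2.1400

2.1400


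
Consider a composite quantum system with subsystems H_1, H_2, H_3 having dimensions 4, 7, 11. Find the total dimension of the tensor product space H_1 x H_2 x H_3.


dim(H_1 x H_2 x H_3) = 4 * 7 * 11
= 28 * 11
= 308

308


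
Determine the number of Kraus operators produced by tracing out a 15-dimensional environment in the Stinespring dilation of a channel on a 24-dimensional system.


Tracing out the environment in an orthonormal basis {|i>_E} gives Kraus operators K_i = <i|_E U |0>_E.
Number of Kraus operators = dim(H_env) = d_env
= 15

15


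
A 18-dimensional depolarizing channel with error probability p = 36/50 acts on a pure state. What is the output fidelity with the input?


F = (1-p) + p/d
= (1 - 0.7200) + 0.7200/18
= 0.2800 + 0.0400
= 0.3200

0.3200


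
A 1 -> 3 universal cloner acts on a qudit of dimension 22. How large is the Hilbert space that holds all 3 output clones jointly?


Output space = H^(tensor 3) where dim(H) = 22
dim = 22^3
= 484 (after 2 factors)
= 10648 (after 3 factors)
= 10648

10648


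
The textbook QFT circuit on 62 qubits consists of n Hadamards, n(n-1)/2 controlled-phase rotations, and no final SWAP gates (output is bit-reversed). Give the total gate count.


Hadamard gates: 62
Controlled rotations: n*(n-1)/2 = 62*61/2 = 1891
SWAP gates: 0 (omitted)
Total = 62 + 1891
= 1953

1953


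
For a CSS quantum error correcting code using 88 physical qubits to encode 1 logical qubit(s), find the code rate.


Code rate R = k/n
= 1/88
= 0.0114

0.0114


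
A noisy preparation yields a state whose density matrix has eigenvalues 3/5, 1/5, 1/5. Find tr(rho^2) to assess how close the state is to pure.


tr(rho^2) = sum of eigenvalues squared
= (3/5)^2 + (1/5)^2 + (1/5)^2
= (9 + 1 + 1) / 25
= 11/25
= 0.4400

0.4400


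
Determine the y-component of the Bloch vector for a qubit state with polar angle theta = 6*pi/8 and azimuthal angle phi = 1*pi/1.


theta = 2.3562, phi = 3.1416
r_y = sin(theta)*sin(phi) = 0.7071 * 0.0000
r_y = 0.0000

0.0000


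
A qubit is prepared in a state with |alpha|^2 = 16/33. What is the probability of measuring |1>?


|alpha|^2 = 16/33 = 0.4848
|beta|^2 = 1 - 16/33 = 17/33 = 0.5152
P(|1>) = |beta|^2 = 0.5152

0.5152


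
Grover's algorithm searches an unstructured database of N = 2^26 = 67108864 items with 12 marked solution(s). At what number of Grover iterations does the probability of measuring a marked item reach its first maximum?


After j Grover iterations the success probability is P(j) = sin^2((2j+1)*theta), where sin(theta) = sqrt(k/N).
N = 2^26 = 67108864, k = 12
sin(theta) = sqrt(k/N) = 0.0004228639667
theta = arcsin(sqrt(k/N)) = 0.0004228639793 rad
P(j) reaches its first maximum when (2j+1)*theta is as close as possible to pi/2, i.e. j = round(pi/(4*theta) - 1/2).
pi/(4*theta) - 1/2 = 1856.8305
(For comparison, the common estimate pi/4 * sqrt(N/k) = 1857.3305; the exact maximiser is used here.)
Optimal iterations = 1857

1857


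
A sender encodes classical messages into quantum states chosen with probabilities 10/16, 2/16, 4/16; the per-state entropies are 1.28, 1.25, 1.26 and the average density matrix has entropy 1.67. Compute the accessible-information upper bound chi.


chi = S(rho) - sum_i p_i * S(rho_i)
Weighted entropy = 10/16 * 1.28 + 2/16 * 1.25 + 4/16 * 1.26
= 1.2712
chi = 1.67 - 1.2712
= 0.3987

0.3987


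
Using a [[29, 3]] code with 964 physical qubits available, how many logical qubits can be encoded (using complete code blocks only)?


Each code block uses 29 physical qubits for 3 logical qubit(s).
Number of complete blocks = floor(964 / 29) = 33
Logical qubits = 33 * 3
= 99

99


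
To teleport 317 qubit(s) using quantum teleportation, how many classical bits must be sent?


Quantum teleportation requires 2 classical bits per qubit teleported.
317 qubit(s) -> 2 * 317 = 634 classical bits

634


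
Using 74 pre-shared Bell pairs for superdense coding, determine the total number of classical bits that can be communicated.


Superdense coding allows 2 classical bits per shared entangled pair.
74 pair(s) -> 2 * 74 = 148 classical bits

148


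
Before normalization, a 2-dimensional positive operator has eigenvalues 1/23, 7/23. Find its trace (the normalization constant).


tr(M) = sum of eigenvalues
= 1/23 + 7/23
= 8/23
= 0.3478

0.3478


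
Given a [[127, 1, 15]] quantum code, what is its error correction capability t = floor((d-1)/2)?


Code parameters: [[127, 1, 15]], distance d = 15.
Number of correctable errors = floor((d-1)/2)
= floor((15 - 1)/2)
= floor(14/2)
= 7

7


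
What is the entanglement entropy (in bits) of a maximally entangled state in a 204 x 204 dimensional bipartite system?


For a maximally entangled state in d x d:
S = log2(d) = log2(204)
= 7.6724

7.6724


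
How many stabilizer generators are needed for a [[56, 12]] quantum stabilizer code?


For an [[n,k]] stabilizer code:
Number of stabilizer generators = n - k
= 56 - 12
= 44

44


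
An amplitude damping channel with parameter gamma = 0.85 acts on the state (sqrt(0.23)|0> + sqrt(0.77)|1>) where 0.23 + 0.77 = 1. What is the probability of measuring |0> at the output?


For amplitude damping with parameter gamma on state sqrt(a)|0> + sqrt(b)|1>:
alpha^2 = 0.23, beta^2 = 0.77
P(|0>) = alpha^2 + gamma * beta^2
= 0.23 + 0.85 * 0.77
= 0.23 + 0.6545
= 0.8845

0.8845


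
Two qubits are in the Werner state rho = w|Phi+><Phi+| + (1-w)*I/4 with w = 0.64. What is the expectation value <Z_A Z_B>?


|Phi+> = (|00> + |11>)/sqrt(2)
For the pure Bell state, <Z_A Z_B> = +1 (Bell-state Pauli correlator).
The maximally-mixed part I/4 has tr(I/4 * P tensor P) = 0 for any traceless Pauli P.
So <Z_A Z_B>_rho = w * (+1) + (1 - w) * 0
= 0.64 * (+1)
= 0.6400

0.6400


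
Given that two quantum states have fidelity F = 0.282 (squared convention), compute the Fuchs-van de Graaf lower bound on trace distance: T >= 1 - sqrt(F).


Fuchs-van de Graaf (squared-fidelity convention): 1 - sqrt(F) <= T <= sqrt(1 - F).
Lower bound: T >= 1 - sqrt(F)
sqrt(F) = sqrt(0.282) = 0.5310
T >= 1 - 0.5310
T >= 0.4690

0.4690


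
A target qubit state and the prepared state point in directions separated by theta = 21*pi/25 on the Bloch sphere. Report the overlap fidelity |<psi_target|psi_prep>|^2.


For states separated by angle theta on Bloch sphere:
F = cos^2(theta/2)
theta = 21*pi/25 = 2.6389
theta/2 = 1.3195
cos(theta/2) = 0.2487
F = 0.0618

0.0618


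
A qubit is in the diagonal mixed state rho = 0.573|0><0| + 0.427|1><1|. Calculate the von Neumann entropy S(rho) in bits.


S = -p*log2(p) - (1-p)*log2(1-p)
p = 0.5730, 1-p = 0.4270
= -0.5730 * log2(0.5730) - 0.4270 * log2(0.4270)
= -(-0.4603) - (-0.5242)
= 0.9846

0.9846


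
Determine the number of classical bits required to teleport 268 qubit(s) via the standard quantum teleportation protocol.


Quantum teleportation requires 2 classical bits per qubit teleported.
268 qubit(s) -> 2 * 268 = 536 classical bits

536


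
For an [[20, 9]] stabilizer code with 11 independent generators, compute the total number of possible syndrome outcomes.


Each stabilizer generator gives a binary (+1 or -1) measurement outcome.
With 11 independent generators:
Total syndromes = 2^11
= 2048

2048


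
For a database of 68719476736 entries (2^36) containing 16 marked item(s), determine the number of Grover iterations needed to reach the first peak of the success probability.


After j Grover iterations the success probability is P(j) = sin^2((2j+1)*theta), where sin(theta) = sqrt(k/N).
N = 2^36 = 68719476736, k = 16
sin(theta) = sqrt(k/N) = 1.525878906e-05
theta = arcsin(sqrt(k/N)) = 1.525878906e-05 rad
P(j) reaches its first maximum when (2j+1)*theta is as close as possible to pi/2, i.e. j = round(pi/(4*theta) - 1/2).
pi/(4*theta) - 1/2 = 51471.3540
(For comparison, the common estimate pi/4 * sqrt(N/k) = 51471.8540; the exact maximiser is used here.)
Optimal iterations = 51471

51471


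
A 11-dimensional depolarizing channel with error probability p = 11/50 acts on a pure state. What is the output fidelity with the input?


F = (1-p) + p/d
= (1 - 0.2200) + 0.2200/11
= 0.7800 + 0.0200
= 0.8000

0.8000


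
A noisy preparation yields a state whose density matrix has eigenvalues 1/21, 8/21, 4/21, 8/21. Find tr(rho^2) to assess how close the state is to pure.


tr(rho^2) = sum of eigenvalues squared
= (1/21)^2 + (8/21)^2 + (4/21)^2 + (8/21)^2
= (1 + 64 + 16 + 64) / 441
= 145/441
= 0.3288

0.3288


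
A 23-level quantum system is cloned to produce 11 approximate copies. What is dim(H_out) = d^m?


Output space = H^(tensor 11) where dim(H) = 23
dim = 23^11
= 529 (after 2 factors)
= 12167 (after 3 factors)
= 279841 (after 4 factors)
= 6436343 (after 5 factors)
= 148035889 (after 6 factors)
= 3404825447 (after 7 factors)
= 78310985281 (after 8 factors)
= 1801152661463 (after 9 factors)
= 41426511213649 (after 10 factors)
= 952809757913927 (after 11 factors)
= 952809757913927

952809757913927


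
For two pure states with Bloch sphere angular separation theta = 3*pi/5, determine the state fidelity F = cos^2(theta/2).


For states separated by angle theta on Bloch sphere:
F = cos^2(theta/2)
theta = 3*pi/5 = 1.8850
theta/2 = 0.9425
cos(theta/2) = 0.5878
F = 0.3455

0.3455


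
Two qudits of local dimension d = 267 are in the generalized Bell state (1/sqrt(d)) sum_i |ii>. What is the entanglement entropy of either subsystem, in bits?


For a maximally entangled state in d x d:
S = log2(d) = log2(267)
= 8.0607

8.0607


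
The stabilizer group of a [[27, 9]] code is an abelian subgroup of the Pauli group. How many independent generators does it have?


For an [[n,k]] stabilizer code:
Number of stabilizer generators = n - k
= 27 - 9
= 18

18


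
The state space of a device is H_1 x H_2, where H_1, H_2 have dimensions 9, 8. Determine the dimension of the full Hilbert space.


dim(H_1 x H_2) = 9 * 8
= 72

72


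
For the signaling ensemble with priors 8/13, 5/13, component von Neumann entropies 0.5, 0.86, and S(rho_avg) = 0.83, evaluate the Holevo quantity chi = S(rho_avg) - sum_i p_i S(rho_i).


chi = S(rho) - sum_i p_i * S(rho_i)
Weighted entropy = 8/13 * 0.5 + 5/13 * 0.86
= 0.6385
chi = 0.83 - 0.6385
= 0.1915

0.1915


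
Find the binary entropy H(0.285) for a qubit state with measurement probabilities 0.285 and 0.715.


S = -p*log2(p) - (1-p)*log2(1-p)
p = 0.2850, 1-p = 0.7150
= -0.2850 * log2(0.2850) - 0.7150 * log2(0.7150)
= -(-0.5161) - (-0.3460)
= 0.8622

0.8622


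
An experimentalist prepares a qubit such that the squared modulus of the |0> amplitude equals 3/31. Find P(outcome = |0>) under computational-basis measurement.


|alpha|^2 = 3/31 = 0.0968
|beta|^2 = 1 - 3/31 = 28/31 = 0.9032
P(|0>) = |alpha|^2 = 0.0968

0.0968


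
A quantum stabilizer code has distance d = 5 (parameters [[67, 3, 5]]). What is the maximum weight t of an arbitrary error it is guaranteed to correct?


Code parameters: [[67, 3, 5]], distance d = 5.
Number of correctable errors = floor((d-1)/2)
= floor((5 - 1)/2)
= floor(4/2)
= 2

2


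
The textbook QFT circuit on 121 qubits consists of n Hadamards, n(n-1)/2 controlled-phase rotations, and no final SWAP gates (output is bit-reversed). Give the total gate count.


Hadamard gates: 121
Controlled rotations: n*(n-1)/2 = 121*120/2 = 7260
SWAP gates: 0 (omitted)
Total = 121 + 7260
= 7381

7381


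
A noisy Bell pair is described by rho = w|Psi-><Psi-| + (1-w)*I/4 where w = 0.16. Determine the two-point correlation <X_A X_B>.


|Psi-> = (|01> - |10>)/sqrt(2)
For the pure Bell state, <X_A X_B> = -1 (Bell-state Pauli correlator).
The maximally-mixed part I/4 has tr(I/4 * P tensor P) = 0 for any traceless Pauli P.
So <X_A X_B>_rho = w * (-1) + (1 - w) * 0
= 0.16 * (-1)
= -0.1600

-0.1600


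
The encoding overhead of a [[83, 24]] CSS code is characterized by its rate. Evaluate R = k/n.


Code rate R = k/n
= 24/83
= 0.2892

0.2892


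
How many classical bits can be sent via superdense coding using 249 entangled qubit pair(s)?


Superdense coding allows 2 classical bits per shared entangled pair.
249 pair(s) -> 2 * 249 = 498 classical bits

498


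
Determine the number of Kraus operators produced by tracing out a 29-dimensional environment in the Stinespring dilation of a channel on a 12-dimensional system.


Tracing out the environment in an orthonormal basis {|i>_E} gives Kraus operators K_i = <i|_E U |0>_E.
Number of Kraus operators = dim(H_env) = d_env
= 29

29


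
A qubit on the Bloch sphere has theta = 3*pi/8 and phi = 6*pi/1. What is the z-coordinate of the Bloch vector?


theta = 1.1781, phi = 18.8496
r_z = cos(theta) = 0.3827

0.3827


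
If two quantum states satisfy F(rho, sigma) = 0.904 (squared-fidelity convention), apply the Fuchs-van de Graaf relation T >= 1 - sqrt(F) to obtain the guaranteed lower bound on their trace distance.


Fuchs-van de Graaf (squared-fidelity convention): 1 - sqrt(F) <= T <= sqrt(1 - F).
Lower bound: T >= 1 - sqrt(F)
sqrt(F) = sqrt(0.904) = 0.9508
T >= 1 - 0.9508
T >= 0.0492

0.0492


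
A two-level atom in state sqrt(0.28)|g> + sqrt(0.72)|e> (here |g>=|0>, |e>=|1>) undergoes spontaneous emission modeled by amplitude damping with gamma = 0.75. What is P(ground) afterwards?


For amplitude damping with parameter gamma on state sqrt(a)|0> + sqrt(b)|1>:
alpha^2 = 0.28, beta^2 = 0.72
P(|0>) = alpha^2 + gamma * beta^2
= 0.28 + 0.75 * 0.72
= 0.28 + 0.5400
= 0.8200

0.8200


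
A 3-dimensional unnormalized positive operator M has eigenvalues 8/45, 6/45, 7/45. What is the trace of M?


tr(M) = sum of eigenvalues
= 8/45 + 6/45 + 7/45
= 21/45
= 0.4667

0.4667


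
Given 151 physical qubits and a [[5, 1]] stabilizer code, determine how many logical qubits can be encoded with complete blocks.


Each code block uses 5 physical qubits for 1 logical qubit(s).
Number of complete blocks = floor(151 / 5) = 30
Logical qubits = 30 * 1
= 30

30


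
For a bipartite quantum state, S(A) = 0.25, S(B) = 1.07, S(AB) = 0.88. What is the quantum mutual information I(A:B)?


I(A:B) = S(A) + S(B) - S(AB)
= 0.25 + 1.07 - 0.88
= 0.4400

0.4400


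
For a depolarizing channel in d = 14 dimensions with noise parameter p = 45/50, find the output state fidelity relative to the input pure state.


F = (1-p) + p/d
= (1 - 0.9000) + 0.9000/14
= 0.1000 + 0.0643
= 0.1643

0.1643


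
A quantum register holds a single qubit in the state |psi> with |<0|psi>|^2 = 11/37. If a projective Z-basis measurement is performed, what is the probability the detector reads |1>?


|alpha|^2 = 11/37 = 0.2973
|beta|^2 = 1 - 11/37 = 26/37 = 0.7027
P(|1>) = |beta|^2 = 0.7027

0.7027


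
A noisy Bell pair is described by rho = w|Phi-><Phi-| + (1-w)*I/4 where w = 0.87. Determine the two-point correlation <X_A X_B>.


|Phi-> = (|00> - |11>)/sqrt(2)
For the pure Bell state, <X_A X_B> = -1 (Bell-state Pauli correlator).
The maximally-mixed part I/4 has tr(I/4 * P tensor P) = 0 for any traceless Pauli P.
So <X_A X_B>_rho = w * (-1) + (1 - w) * 0
= 0.87 * (-1)
= -0.8700

-0.8700


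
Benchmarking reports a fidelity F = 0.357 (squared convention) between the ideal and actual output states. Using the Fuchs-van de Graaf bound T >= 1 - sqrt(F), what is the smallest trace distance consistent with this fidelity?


Fuchs-van de Graaf (squared-fidelity convention): 1 - sqrt(F) <= T <= sqrt(1 - F).
Lower bound: T >= 1 - sqrt(F)
sqrt(F) = sqrt(0.357) = 0.5975
T >= 1 - 0.5975
T >= 0.4025

0.4025


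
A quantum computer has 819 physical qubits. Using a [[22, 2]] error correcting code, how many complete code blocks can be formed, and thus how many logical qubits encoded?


Each code block uses 22 physical qubits for 2 logical qubit(s).
Number of complete blocks = floor(819 / 22) = 37
Logical qubits = 37 * 2
= 74

74


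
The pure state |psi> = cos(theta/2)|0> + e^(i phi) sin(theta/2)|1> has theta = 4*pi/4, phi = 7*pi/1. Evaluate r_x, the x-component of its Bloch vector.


theta = 3.1416, phi = 21.9911
r_x = sin(theta)*cos(phi) = 0.0000 * -1.0000
r_x = 0.0000

0.0000


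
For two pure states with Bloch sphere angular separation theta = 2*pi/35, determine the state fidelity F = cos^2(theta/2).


For states separated by angle theta on Bloch sphere:
F = cos^2(theta/2)
theta = 2*pi/35 = 0.1795
theta/2 = 0.0898
cos(theta/2) = 0.9960
F = 0.9920

0.9920


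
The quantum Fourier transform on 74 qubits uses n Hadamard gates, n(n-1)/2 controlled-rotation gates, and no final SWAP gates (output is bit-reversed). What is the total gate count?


Hadamard gates: 74
Controlled rotations: n*(n-1)/2 = 74*73/2 = 2701
SWAP gates: 0 (omitted)
Total = 74 + 2701
= 2775

2775


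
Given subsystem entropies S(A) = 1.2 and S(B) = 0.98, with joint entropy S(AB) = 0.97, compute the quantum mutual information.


I(A:B) = S(A) + S(B) - S(AB)
= 1.2 + 0.98 - 0.97
= 1.2100

1.2100


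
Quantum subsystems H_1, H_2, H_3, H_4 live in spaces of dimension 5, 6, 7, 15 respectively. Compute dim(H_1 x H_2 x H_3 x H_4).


dim(H_1 x H_2 x H_3 x H_4) = 5 * 6 * 7 * 15
= 30 * 7 * 15
= 210 * 15
= 3150

3150


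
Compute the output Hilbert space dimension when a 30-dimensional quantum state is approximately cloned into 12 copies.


Output space = H^(tensor 12) where dim(H) = 30
dim = 30^12
= 900 (after 2 factors)
= 27000 (after 3 factors)
= 810000 (after 4 factors)
= 24300000 (after 5 factors)
= 729000000 (after 6 factors)
= 21870000000 (after 7 factors)
= 656100000000 (after 8 factors)
= 19683000000000 (after 9 factors)
= 590490000000000 (after 10 factors)
= 17714700000000000 (after 11 factors)
= 531441000000000000 (after 12 factors)
= 531441000000000000

531441000000000000


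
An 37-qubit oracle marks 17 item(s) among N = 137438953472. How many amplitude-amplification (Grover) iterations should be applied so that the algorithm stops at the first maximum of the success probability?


After j Grover iterations the success probability is P(j) = sin^2((2j+1)*theta), where sin(theta) = sqrt(k/N).
N = 2^37 = 137438953472, k = 17
sin(theta) = sqrt(k/N) = 1.112165812e-05
theta = arcsin(sqrt(k/N)) = 1.112165812e-05 rad
P(j) reaches its first maximum when (2j+1)*theta is as close as possible to pi/2, i.e. j = round(pi/(4*theta) - 1/2).
pi/(4*theta) - 1/2 = 70618.3011
(For comparison, the common estimate pi/4 * sqrt(N/k) = 70618.8011; the exact maximiser is used here.)
Optimal iterations = 70618

70618


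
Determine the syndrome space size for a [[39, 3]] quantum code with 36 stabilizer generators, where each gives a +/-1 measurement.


Each stabilizer generator gives a binary (+1 or -1) measurement outcome.
With 36 independent generators:
Total syndromes = 2^36
= 68719476736

68719476736


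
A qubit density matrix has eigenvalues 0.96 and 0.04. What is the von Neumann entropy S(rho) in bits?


S = -p*log2(p) - (1-p)*log2(1-p)
p = 0.9600, 1-p = 0.0400
= -0.9600 * log2(0.9600) - 0.0400 * log2(0.0400)
= -(-0.0565) - (-0.1858)
= 0.2423

0.2423


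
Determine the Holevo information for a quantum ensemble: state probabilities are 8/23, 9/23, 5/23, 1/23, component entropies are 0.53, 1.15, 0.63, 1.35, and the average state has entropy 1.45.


chi = S(rho) - sum_i p_i * S(rho_i)
Weighted entropy = 8/23 * 0.53 + 9/23 * 1.15 + 5/23 * 0.63 + 1/23 * 1.35
= 0.8300
chi = 1.45 - 0.8300
= 0.6200

0.6200


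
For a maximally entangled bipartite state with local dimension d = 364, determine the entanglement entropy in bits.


For a maximally entangled state in d x d:
S = log2(d) = log2(364)
= 8.5078

8.5078


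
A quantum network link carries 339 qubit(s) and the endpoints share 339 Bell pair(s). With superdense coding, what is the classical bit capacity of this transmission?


Superdense coding allows 2 classical bits per shared entangled pair.
339 pair(s) -> 2 * 339 = 678 classical bits

678


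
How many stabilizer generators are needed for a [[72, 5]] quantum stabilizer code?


For an [[n,k]] stabilizer code:
Number of stabilizer generators = n - k
= 72 - 5
= 67

67


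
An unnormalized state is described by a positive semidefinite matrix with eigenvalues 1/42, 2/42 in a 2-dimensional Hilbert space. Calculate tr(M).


tr(M) = sum of eigenvalues
= 1/42 + 2/42
= 3/42
= 0.0714

0.0714


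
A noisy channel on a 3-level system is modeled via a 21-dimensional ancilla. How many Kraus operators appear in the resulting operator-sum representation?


Tracing out the environment in an orthonormal basis {|i>_E} gives Kraus operators K_i = <i|_E U |0>_E.
Number of Kraus operators = dim(H_env) = d_env
= 21

21


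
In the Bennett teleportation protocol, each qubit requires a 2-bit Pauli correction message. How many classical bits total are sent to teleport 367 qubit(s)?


Quantum teleportation requires 2 classical bits per qubit teleported.
367 qubit(s) -> 2 * 367 = 734 classical bits

734


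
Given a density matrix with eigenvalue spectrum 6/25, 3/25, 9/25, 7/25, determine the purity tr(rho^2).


tr(rho^2) = sum of eigenvalues squared
= (6/25)^2 + (3/25)^2 + (9/25)^2 + (7/25)^2
= (36 + 9 + 81 + 49) / 625
= 175/625
= 0.2800

0.2800


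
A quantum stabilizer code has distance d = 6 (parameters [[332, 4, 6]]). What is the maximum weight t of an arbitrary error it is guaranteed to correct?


Code parameters: [[332, 4, 6]], distance d = 6.
Number of correctable errors = floor((d-1)/2)
= floor((6 - 1)/2)
= floor(5/2)
= 2

2


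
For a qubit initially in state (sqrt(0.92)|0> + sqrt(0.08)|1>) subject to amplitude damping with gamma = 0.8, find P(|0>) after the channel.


For amplitude damping with parameter gamma on state sqrt(a)|0> + sqrt(b)|1>:
alpha^2 = 0.92, beta^2 = 0.08
P(|0>) = alpha^2 + gamma * beta^2
= 0.92 + 0.8 * 0.08
= 0.92 + 0.0640
= 0.9840

0.9840


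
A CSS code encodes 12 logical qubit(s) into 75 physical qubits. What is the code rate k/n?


Code rate R = k/n
= 12/75
= 0.1600

0.1600


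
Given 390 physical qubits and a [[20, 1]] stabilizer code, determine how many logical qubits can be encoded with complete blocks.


Each code block uses 20 physical qubits for 1 logical qubit(s).
Number of complete blocks = floor(390 / 20) = 19
Logical qubits = 19 * 1
= 19

19


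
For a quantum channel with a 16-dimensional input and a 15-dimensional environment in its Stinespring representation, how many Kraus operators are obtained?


Tracing out the environment in an orthonormal basis {|i>_E} gives Kraus operators K_i = <i|_E U |0>_E.
Number of Kraus operators = dim(H_env) = d_env
= 15

15


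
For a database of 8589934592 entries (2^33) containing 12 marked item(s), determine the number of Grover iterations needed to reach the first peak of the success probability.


After j Grover iterations the success probability is P(j) = sin^2((2j+1)*theta), where sin(theta) = sqrt(k/N).
N = 2^33 = 8589934592, k = 12
sin(theta) = sqrt(k/N) = 3.73762473e-05
theta = arcsin(sqrt(k/N)) = 3.73762473e-05 rad
P(j) reaches its first maximum when (2j+1)*theta is as close as possible to pi/2, i.e. j = round(pi/(4*theta) - 1/2).
pi/(4*theta) - 1/2 = 21012.7964
(For comparison, the common estimate pi/4 * sqrt(N/k) = 21013.2964; the exact maximiser is used here.)
Optimal iterations = 21013

21013


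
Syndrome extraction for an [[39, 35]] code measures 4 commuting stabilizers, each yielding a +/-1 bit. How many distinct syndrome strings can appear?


Each stabilizer generator gives a binary (+1 or -1) measurement outcome.
With 4 independent generators:
Total syndromes = 2^4
= 16

16


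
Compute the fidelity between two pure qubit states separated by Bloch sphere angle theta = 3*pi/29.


For states separated by angle theta on Bloch sphere:
F = cos^2(theta/2)
theta = 3*pi/29 = 0.3250
theta/2 = 0.1625
cos(theta/2) = 0.9868
F = 0.9738

0.9738


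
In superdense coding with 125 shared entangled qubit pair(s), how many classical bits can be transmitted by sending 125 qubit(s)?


Superdense coding allows 2 classical bits per shared entangled pair.
125 pair(s) -> 2 * 125 = 250 classical bits

250


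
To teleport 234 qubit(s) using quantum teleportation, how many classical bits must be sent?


Quantum teleportation requires 2 classical bits per qubit teleported.
234 qubit(s) -> 2 * 234 = 468 classical bits

468


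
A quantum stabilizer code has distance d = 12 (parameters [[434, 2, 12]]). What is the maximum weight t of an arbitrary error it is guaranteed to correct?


Code parameters: [[434, 2, 12]], distance d = 12.
Number of correctable errors = floor((d-1)/2)
= floor((12 - 1)/2)
= floor(11/2)
= 5

5


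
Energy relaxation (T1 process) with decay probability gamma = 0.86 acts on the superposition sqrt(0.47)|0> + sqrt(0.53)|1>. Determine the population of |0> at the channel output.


For amplitude damping with parameter gamma on state sqrt(a)|0> + sqrt(b)|1>:
alpha^2 = 0.47, beta^2 = 0.53
P(|0>) = alpha^2 + gamma * beta^2
= 0.47 + 0.86 * 0.53
= 0.47 + 0.4558
= 0.9258

0.9258


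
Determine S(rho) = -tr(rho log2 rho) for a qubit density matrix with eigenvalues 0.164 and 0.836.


S = -p*log2(p) - (1-p)*log2(1-p)
p = 0.1640, 1-p = 0.8360
= -0.1640 * log2(0.1640) - 0.8360 * log2(0.8360)
= -(-0.4278) - (-0.2160)
= 0.6438

0.6438


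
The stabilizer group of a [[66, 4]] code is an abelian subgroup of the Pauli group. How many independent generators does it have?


For an [[n,k]] stabilizer code:
Number of stabilizer generators = n - k
= 66 - 4
= 62

62


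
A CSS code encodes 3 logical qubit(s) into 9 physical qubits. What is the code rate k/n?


Code rate R = k/n
= 3/9
= 0.3333

0.3333


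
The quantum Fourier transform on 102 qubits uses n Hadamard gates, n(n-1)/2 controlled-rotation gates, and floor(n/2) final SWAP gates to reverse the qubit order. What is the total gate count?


Hadamard gates: 102
Controlled rotations: n*(n-1)/2 = 102*101/2 = 5151
SWAP gates: floor(n/2) = floor(102/2) = 51
Total = 102 + 5151 + 51
= 5304

5304


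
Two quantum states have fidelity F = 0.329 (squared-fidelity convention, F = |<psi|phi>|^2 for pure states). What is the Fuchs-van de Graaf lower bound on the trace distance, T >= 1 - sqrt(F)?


Fuchs-van de Graaf (squared-fidelity convention): 1 - sqrt(F) <= T <= sqrt(1 - F).
Lower bound: T >= 1 - sqrt(F)
sqrt(F) = sqrt(0.329) = 0.5736
T >= 1 - 0.5736
T >= 0.4264

0.4264


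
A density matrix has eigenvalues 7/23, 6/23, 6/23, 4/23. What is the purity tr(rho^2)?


tr(rho^2) = sum of eigenvalues squared
= (7/23)^2 + (6/23)^2 + (6/23)^2 + (4/23)^2
= (49 + 36 + 36 + 16) / 529
= 137/529
= 0.2590

0.2590


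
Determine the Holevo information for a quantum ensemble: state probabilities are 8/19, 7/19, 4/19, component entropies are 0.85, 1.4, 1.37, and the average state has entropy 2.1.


chi = S(rho) - sum_i p_i * S(rho_i)
Weighted entropy = 8/19 * 0.85 + 7/19 * 1.4 + 4/19 * 1.37
= 1.1621
chi = 2.1 - 1.1621
= 0.9379

0.9379


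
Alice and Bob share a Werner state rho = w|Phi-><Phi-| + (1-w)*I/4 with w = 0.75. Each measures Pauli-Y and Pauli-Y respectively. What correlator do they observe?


|Phi-> = (|00> - |11>)/sqrt(2)
For the pure Bell state, <Y_A Y_B> = +1 (Bell-state Pauli correlator).
The maximally-mixed part I/4 has tr(I/4 * P tensor P) = 0 for any traceless Pauli P.
So <Y_A Y_B>_rho = w * (+1) + (1 - w) * 0
= 0.75 * (+1)
= 0.7500

0.7500


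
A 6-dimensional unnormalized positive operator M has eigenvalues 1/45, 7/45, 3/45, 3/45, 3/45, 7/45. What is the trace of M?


tr(M) = sum of eigenvalues
= 1/45 + 7/45 + 3/45 + 3/45 + 3/45 + 7/45
= 24/45
= 0.5333

0.5333


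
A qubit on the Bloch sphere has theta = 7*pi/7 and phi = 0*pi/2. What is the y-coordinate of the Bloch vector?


theta = 3.1416, phi = 0.0000
r_y = sin(theta)*sin(phi) = 0.0000 * 0.0000
r_y = 0.0000

0.0000


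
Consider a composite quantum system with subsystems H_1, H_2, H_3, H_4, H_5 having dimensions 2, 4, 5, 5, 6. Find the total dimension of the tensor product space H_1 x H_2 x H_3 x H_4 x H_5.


dim(H_1 x H_2 x H_3 x H_4 x H_5) = 2 * 4 * 5 * 5 * 6
= 8 * 5 * 5 * 6
= 40 * 5 * 6
= 200 * 6
= 1200

1200


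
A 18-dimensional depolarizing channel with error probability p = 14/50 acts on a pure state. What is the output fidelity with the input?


F = (1-p) + p/d
= (1 - 0.2800) + 0.2800/18
= 0.7200 + 0.0156
= 0.7356

0.7356


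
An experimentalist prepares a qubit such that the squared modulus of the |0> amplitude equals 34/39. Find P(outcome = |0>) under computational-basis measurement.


|alpha|^2 = 34/39 = 0.8718
|beta|^2 = 1 - 34/39 = 5/39 = 0.1282
P(|0>) = |alpha|^2 = 0.8718

0.8718


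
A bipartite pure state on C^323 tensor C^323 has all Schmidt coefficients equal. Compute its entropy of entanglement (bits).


For a maximally entangled state in d x d:
S = log2(d) = log2(323)
= 8.3354

8.3354


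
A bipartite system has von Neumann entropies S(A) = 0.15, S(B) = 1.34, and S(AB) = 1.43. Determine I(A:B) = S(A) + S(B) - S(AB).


I(A:B) = S(A) + S(B) - S(AB)
= 0.15 + 1.34 - 1.43
= 0.0600

0.0600


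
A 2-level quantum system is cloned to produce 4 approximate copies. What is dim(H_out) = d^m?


Output space = H^(tensor 4) where dim(H) = 2
dim = 2^4
= 4 (after 2 factors)
= 8 (after 3 factors)
= 16 (after 4 factors)
= 16

16


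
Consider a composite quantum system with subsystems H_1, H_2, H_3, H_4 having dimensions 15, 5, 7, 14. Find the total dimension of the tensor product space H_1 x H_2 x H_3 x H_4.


dim(H_1 x H_2 x H_3 x H_4) = 15 * 5 * 7 * 14
= 75 * 7 * 14
= 525 * 14
= 7350

7350


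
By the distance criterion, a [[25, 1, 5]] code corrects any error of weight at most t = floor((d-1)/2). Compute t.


Code parameters: [[25, 1, 5]], distance d = 5.
Number of correctable errors = floor((d-1)/2)
= floor((5 - 1)/2)
= floor(4/2)
= 2

2


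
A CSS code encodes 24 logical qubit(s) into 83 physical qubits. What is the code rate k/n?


Code rate R = k/n
= 24/83
= 0.2892

0.2892


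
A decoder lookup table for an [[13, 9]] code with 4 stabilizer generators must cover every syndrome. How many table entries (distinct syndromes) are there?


Each stabilizer generator gives a binary (+1 or -1) measurement outcome.
With 4 independent generators:
Total syndromes = 2^4
= 16

16


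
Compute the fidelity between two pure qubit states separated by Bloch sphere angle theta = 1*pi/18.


For states separated by angle theta on Bloch sphere:
F = cos^2(theta/2)
theta = 1*pi/18 = 0.1745
theta/2 = 0.0873
cos(theta/2) = 0.9962
F = 0.9924

0.9924


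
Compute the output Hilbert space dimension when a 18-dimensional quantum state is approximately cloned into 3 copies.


Output space = H^(tensor 3) where dim(H) = 18
dim = 18^3
= 324 (after 2 factors)
= 5832 (after 3 factors)
= 5832

5832


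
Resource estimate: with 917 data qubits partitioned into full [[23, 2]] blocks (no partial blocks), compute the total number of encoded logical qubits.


Each code block uses 23 physical qubits for 2 logical qubit(s).
Number of complete blocks = floor(917 / 23) = 39
Logical qubits = 39 * 2
= 78

78


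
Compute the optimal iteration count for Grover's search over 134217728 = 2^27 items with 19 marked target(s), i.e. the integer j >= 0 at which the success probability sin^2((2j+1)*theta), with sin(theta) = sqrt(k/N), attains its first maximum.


After j Grover iterations the success probability is P(j) = sin^2((2j+1)*theta), where sin(theta) = sqrt(k/N).
N = 2^27 = 134217728, k = 19
sin(theta) = sqrt(k/N) = 0.0003762459719
theta = arcsin(sqrt(k/N)) = 0.0003762459807 rad
P(j) reaches its first maximum when (2j+1)*theta is as close as possible to pi/2, i.e. j = round(pi/(4*theta) - 1/2).
pi/(4*theta) - 1/2 = 2086.9593
(For comparison, the common estimate pi/4 * sqrt(N/k) = 2087.4593; the exact maximiser is used here.)
Optimal iterations = 2087

2087
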